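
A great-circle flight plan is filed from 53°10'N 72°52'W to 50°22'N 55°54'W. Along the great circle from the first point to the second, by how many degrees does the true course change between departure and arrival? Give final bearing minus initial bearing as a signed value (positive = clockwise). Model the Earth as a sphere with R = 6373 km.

+13.4°

Initial bearing θ₁ = atan2(sin Δλ cos φ₂, cos φ₁ sin φ₂ − sin φ₁ cos φ₂ cos Δλ) = 98.14°
Final bearing θ₂ = (initial bearing from the destination back to the start) + 180° = 111.51°
Δθ = θ₂ − θ₁ = +13.4°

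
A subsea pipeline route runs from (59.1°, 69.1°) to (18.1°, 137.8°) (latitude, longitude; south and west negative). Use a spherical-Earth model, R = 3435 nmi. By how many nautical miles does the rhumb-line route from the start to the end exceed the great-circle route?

105 nmi

Great circle: cos σ = sin φ₁ sin φ₂ + cos φ₁ cos φ₂ cos Δλ,  σ = 1.1109 rad → d_gc = 3815.79 nmi
Rhumb line: Δψ = -0.9647, q = Δφ/Δψ = 0.7418, d_rh = R√(Δφ²+q²Δλ²) = 3921.28 nmi
Excess = 3921.28 − 3815.79 = 105.49 ≈ 105 nmi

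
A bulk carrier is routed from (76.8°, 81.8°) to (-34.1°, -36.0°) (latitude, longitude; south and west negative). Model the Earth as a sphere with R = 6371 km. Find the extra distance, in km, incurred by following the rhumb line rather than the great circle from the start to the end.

934 km

Great circle: cos σ = sin φ₁ sin φ₂ + cos φ₁ cos φ₂ cos Δλ,  σ = 2.2575 rad → d_gc = 14382.72 km
Rhumb line: Δψ = -2.7905, q = Δφ/Δψ = 0.6936, d_rh = R√(Δφ²+q²Δλ²) = 15317.20 km
Excess = 15317.20 − 14382.72 = 934.48 ≈ 934 km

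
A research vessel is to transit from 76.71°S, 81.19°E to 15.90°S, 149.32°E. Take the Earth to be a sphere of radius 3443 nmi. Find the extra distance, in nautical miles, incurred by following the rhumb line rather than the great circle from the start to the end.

Great circle: cos σ = sin φ₁ sin φ₂ + cos φ₁ cos φ₂ cos Δλ,  σ = 1.2143 rad → d_gc = 4180.9 nmi
Rhumb line: Δψ = +1.8687, q = Δφ/Δψ = 0.5679, d_rh = R√(Δφ²+q²Δλ²) = 4331.2 nmi
Excess = 4331.2 − 4180.9 = 150.3 ≈ 150 nmi

150 nmi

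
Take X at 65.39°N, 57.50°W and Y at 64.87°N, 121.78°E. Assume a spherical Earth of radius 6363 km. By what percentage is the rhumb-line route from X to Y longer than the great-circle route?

51.6%

Great circle: σ = 0.8681 rad → d_gc = Rσ = 5523.8 km
Rhumb: Δφ = -0.0091, Δλ = +3.1290, Δψ = -0.0216, q = Δφ/Δψ = 0.4205 → d_rh = R√(Δφ²+q²Δλ²) = 8373.3 km
Excess = (8373.3 − 5523.8) / 5523.8 = 2849.5 / 5523.8 = 51.59% ≈ 51.6%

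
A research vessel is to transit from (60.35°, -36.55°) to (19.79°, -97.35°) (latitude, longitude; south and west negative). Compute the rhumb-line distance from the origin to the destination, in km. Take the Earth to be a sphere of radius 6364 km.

Rhumb course C = atan2(Δλ, Δψ) with Δψ = ln[tan(π/4+φ₂/2)/tan(π/4+φ₁/2)] = -0.9768, Δλ = -1.0612 → C = 227.37°
d = R·|Δφ| / |cos C| = 6364·0.70791 / 0.67724 = 6652 km

6652 km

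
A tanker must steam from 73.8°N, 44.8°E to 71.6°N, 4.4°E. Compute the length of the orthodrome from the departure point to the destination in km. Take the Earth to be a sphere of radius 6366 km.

cos σ = sin φ₁ sin φ₂ + cos φ₁ cos φ₂ cos Δλ
      = sin(73.80°)sin(71.60°) + cos(73.80°)cos(71.60°)cos(-40.40°) = 0.9783
σ = 11.968° → d = Rσ = 6366·0.20888 = 1330 km

1330 km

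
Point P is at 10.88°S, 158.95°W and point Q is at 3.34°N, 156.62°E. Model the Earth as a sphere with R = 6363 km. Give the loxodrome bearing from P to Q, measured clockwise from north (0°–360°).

287.8°

Δψ = ln[tan(π/4+φ₂/2)/tan(π/4+φ₁/2)] = +0.2494
Δλ = -0.7754 rad (taken the short way round)
course = atan2(Δλ, Δψ) = 287.83°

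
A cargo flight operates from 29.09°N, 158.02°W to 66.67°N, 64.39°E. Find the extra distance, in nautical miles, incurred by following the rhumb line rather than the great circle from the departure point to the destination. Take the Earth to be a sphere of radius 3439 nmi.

904 nmi

Great circle: cos σ = sin φ₁ sin φ₂ + cos φ₁ cos φ₂ cos Δλ,  σ = 1.3787 rad → d_gc = 4741.4 nmi
Rhumb line: Δψ = +1.0466, q = Δφ/Δψ = 0.6267, d_rh = R√(Δφ²+q²Δλ²) = 5645.5 nmi
Excess = 5645.5 − 4741.4 = 904.1 ≈ 904 nmi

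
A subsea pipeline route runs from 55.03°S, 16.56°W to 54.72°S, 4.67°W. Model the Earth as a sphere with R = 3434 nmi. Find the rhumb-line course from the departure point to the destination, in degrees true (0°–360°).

87.4°

Δψ = ln[tan(π/4+φ₂/2)/tan(π/4+φ₁/2)] = +0.0094
Δλ = +0.2075 rad (taken the short way round)
course = atan2(Δλ, Δψ) = 87.41°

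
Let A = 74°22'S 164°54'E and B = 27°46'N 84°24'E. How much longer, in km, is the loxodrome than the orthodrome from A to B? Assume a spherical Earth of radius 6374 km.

345 km

Great circle: cos σ = sin φ₁ sin φ₂ + cos φ₁ cos φ₂ cos Δλ,  σ = 1.9925 rad → d_gc = 12700.0 km
Rhumb line: Δψ = +2.4905, q = Δφ/Δψ = 0.7157, d_rh = R√(Δφ²+q²Δλ²) = 13045.3 km
Excess = 13045.3 − 12700.0 = 345.3 ≈ 345 km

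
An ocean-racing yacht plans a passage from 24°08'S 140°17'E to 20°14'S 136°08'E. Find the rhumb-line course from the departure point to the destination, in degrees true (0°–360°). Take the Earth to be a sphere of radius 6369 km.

Δψ = ln[tan(π/4+φ₂/2)/tan(π/4+φ₁/2)] = +0.0735
Δλ = -0.0724 rad (taken the short way round)
course = atan2(Δλ, Δψ) = 315.43°

315.4°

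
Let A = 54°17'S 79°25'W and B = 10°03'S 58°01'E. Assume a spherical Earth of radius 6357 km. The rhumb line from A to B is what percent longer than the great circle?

Great circle: σ = 1.8563 rad → d_gc = Rσ = 11800.7 km
Rhumb: Δφ = +0.7720, Δλ = +2.3987, Δψ = +0.9563, q = Δφ/Δψ = 0.8073 → d_rh = R√(Δφ²+q²Δλ²) = 13252.1 km
Excess = (13252.1 − 11800.7) / 11800.7 = 1451.4 / 11800.7 = 12.30% ≈ 12.3%

12.3%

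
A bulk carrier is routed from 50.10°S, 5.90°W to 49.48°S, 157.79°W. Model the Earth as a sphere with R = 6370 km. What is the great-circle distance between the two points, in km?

Haversine: a = sin²(Δφ/2)+cos φ₁ cos φ₂ sin²(Δλ/2) = 0.39221;  σ = 2·atan2(√a,√(1−a))
σ = 77.550° → d = Rσ = 6370·1.35351 = 8622 km

8622 km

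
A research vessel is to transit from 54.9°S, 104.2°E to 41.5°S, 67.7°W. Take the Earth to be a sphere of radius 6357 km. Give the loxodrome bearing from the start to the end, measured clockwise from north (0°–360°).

Meridional parts: M(φ₁)=-1.1512, M(φ₂)=-0.7975 → ΔM = +0.3537;  Δλ = -3.0002 rad
tan C = Δλ / ΔM = -8.4818 → C = 276.72°

276.7°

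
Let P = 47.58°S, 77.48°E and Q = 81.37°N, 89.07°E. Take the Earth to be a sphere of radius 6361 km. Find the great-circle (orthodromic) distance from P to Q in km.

14333 km

Haversine: a = sin²(Δφ/2)+cos φ₁ cos φ₂ sin²(Δλ/2) = 0.81535;  σ = 2·atan2(√a,√(1−a))
σ = 129.102° → d = Rσ = 6361·2.25326 = 14333 km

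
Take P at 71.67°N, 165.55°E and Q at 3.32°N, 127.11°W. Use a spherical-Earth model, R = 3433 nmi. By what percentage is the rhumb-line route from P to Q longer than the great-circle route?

Great circle: σ = 1.3939 rad → d_gc = Rσ = 4785.4 nmi
Rhumb: Δφ = -1.1929, Δλ = +1.1753, Δψ = -1.7663, q = Δφ/Δψ = 0.6754 → d_rh = R√(Δφ²+q²Δλ²) = 4919.1 nmi
Excess = (4919.1 − 4785.4) / 4785.4 = 133.7 / 4785.4 = 2.79% ≈ 2.8%

2.8%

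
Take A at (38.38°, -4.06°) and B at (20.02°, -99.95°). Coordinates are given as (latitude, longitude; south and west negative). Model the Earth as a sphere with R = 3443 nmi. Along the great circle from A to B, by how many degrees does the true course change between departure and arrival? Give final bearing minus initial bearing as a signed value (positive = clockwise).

Initial bearing θ₁ = atan2(sin Δλ cos φ₂, cos φ₁ sin φ₂ − sin φ₁ cos φ₂ cos Δλ) = 289.35°
Final bearing θ₂ = (initial bearing from the destination back to the start) + 180° = 231.92°
Δθ = θ₂ − θ₁ = -57.4°

-57.4°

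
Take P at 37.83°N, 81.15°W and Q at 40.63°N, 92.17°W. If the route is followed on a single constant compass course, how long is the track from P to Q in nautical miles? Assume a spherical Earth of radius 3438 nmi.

Rhumb course C = atan2(Δλ, Δψ) with Δψ = ln[tan(π/4+φ₂/2)/tan(π/4+φ₁/2)] = +0.0631, Δλ = -0.1923 → C = 288.16°
d = R·|Δφ| / |cos C| = 3438·0.04887 / 0.31174 = 539 nmi

539 nmi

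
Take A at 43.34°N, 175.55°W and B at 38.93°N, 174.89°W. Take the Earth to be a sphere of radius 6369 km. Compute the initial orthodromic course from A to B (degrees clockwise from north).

N = sin Δλ·cos φ₂ = +0.0090;  D = cos φ₁ sin φ₂ − sin φ₁ cos φ₂ cos Δλ = -0.0769
initial course = atan2(N, D) = 173.35°

173.3°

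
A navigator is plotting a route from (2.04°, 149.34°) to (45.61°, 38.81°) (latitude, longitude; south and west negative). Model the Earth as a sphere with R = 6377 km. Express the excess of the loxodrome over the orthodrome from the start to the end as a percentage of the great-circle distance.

Great circle: σ = 1.7923 rad → d_gc = Rσ = 11429.7 km
Rhumb: Δφ = +0.7604, Δλ = -1.9291, Δψ = +0.8609, q = Δφ/Δψ = 0.8833 → d_rh = R√(Δφ²+q²Δλ²) = 11899.4 km
Excess = (11899.4 − 11429.7) / 11429.7 = 469.7 / 11429.7 = 4.11% ≈ 4.1%

4.1%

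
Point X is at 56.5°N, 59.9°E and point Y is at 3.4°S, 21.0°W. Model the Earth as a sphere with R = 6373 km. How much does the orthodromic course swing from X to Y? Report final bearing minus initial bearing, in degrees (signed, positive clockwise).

Initial bearing θ₁ = atan2(sin Δλ cos φ₂, cos φ₁ sin φ₂ − sin φ₁ cos φ₂ cos Δλ) = 260.53°
Final bearing θ₂ = (initial bearing from the destination back to the start) + 180° = 213.05°
Δθ = θ₂ − θ₁ = -47.5°

-47.5°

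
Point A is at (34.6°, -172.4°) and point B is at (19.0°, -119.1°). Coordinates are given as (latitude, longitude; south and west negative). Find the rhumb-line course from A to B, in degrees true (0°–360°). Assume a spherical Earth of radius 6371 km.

Δψ = ln[tan(π/4+φ₂/2)/tan(π/4+φ₁/2)] = -0.3065
Δλ = +0.9303 rad (taken the short way round)
course = atan2(Δλ, Δψ) = 108.23°

108.2°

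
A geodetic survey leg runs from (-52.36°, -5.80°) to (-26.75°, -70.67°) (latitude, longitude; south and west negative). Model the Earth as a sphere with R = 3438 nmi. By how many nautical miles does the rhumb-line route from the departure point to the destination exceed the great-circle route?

Great circle: cos σ = sin φ₁ sin φ₂ + cos φ₁ cos φ₂ cos Δλ,  σ = 0.9422 rad → d_gc = 3239.3 nmi
Rhumb line: Δψ = +0.5916, q = Δφ/Δψ = 0.7556, d_rh = R√(Δφ²+q²Δλ²) = 3318.3 nmi
Excess = 3318.3 − 3239.3 = 79.0 ≈ 79 nmi

79 nmi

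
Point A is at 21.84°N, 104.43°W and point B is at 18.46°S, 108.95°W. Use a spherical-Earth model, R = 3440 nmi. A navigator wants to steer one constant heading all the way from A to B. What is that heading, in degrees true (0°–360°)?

186.3°

Meridional parts: M(φ₁)=+0.3908, M(φ₂)=-0.3279 → ΔM = -0.7187;  Δλ = -0.0789 rad
tan C = Δλ / ΔM = +0.1098 → C = 186.26°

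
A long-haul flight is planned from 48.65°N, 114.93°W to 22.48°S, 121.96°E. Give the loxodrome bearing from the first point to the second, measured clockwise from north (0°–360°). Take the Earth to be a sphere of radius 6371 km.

237.3°

Δψ = ln[tan(π/4+φ₂/2)/tan(π/4+φ₁/2)] = -1.3774
Δλ = -2.1487 rad (taken the short way round)
course = atan2(Δλ, Δψ) = 237.34°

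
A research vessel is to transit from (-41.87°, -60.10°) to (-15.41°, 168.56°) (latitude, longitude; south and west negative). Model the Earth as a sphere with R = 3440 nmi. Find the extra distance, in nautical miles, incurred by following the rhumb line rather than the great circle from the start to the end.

564 nmi

Great circle: cos σ = sin φ₁ sin φ₂ + cos φ₁ cos φ₂ cos Δλ,  σ = 1.8722 rad → d_gc = 6440.3 nmi
Rhumb line: Δψ = +0.5339, q = Δφ/Δψ = 0.8650, d_rh = R√(Δφ²+q²Δλ²) = 7003.9 nmi
Excess = 7003.9 − 6440.3 = 563.6 ≈ 564 nmi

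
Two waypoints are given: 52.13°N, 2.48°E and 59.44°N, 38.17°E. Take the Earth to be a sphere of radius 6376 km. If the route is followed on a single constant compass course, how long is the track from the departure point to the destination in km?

Δψ = ln[tan(π/4+φ₂/2)/tan(π/4+φ₁/2)] = +0.2277;  Δφ = +0.1276 rad,  Δλ = +0.6229 rad
q = Δφ/Δψ = 0.5603
d = R·√(Δφ² + q²Δλ²) = 6376·0.37158 = 2369 km

2369 km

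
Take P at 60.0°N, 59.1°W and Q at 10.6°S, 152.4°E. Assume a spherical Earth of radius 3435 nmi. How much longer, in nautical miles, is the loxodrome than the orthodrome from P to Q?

Great circle: cos σ = sin φ₁ sin φ₂ + cos φ₁ cos φ₂ cos Δλ,  σ = 2.1875 rad → d_gc = 7514.1 nmi
Rhumb line: Δψ = -1.5030, q = Δφ/Δψ = 0.8198, d_rh = R√(Δφ²+q²Δλ²) = 8437.2 nmi
Excess = 8437.2 − 7514.1 = 923.1 ≈ 923 nmi

923 nmi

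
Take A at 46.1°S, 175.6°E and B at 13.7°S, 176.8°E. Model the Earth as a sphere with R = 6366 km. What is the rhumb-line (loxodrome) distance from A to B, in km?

Rhumb course C = atan2(Δλ, Δψ) with Δψ = ln[tan(π/4+φ₂/2)/tan(π/4+φ₁/2)] = +0.6674, Δλ = +0.0209 → C = 1.80°
d = R·|Δφ| / |cos C| = 6366·0.56549 / 0.99951 = 3602 km

3602 km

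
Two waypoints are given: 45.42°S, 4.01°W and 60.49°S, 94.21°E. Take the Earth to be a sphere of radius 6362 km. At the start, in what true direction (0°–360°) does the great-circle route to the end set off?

θ = atan2( sin Δλ·cos φ₂ ,  cos φ₁ sin φ₂ − sin φ₁ cos φ₂ cos Δλ )
  = atan2(+0.4875, -0.6610) = 143.59°

143.6°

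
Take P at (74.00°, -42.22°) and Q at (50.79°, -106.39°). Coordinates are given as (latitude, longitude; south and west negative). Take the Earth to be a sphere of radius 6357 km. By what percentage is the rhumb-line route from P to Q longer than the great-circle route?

Great circle: σ = 0.6081 rad → d_gc = Rσ = 3865.6 km
Rhumb: Δφ = -0.4051, Δλ = -1.1200, Δψ = -0.9299, q = Δφ/Δψ = 0.4356 → d_rh = R√(Δφ²+q²Δλ²) = 4031.1 km
Excess = (4031.1 − 3865.6) / 3865.6 = 165.5 / 3865.6 = 4.28% ≈ 4.3%

4.3%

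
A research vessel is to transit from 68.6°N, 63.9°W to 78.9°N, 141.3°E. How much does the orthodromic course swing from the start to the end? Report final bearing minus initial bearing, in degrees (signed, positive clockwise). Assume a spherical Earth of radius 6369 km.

At departure: θ₁ = atan2(sin Δλ cos φ₂, cos φ₁ sin φ₂ − sin φ₁ cos φ₂ cos Δλ) = 351.05°
At arrival: θ₂ = atan2(sin Δλ cos φ₁, −cos φ₂ sin φ₁ + sin φ₂ cos φ₁ cos Δλ) = 197.16°
Δθ = θ₂ − θ₁ = -153.9°

-153.9°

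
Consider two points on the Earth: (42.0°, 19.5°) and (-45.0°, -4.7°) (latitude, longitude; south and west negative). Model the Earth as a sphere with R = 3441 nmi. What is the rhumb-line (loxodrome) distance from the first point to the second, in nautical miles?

Rhumb course C = atan2(Δλ, Δψ) with Δψ = ln[tan(π/4+φ₂/2)/tan(π/4+φ₁/2)] = -1.6905, Δλ = -0.4224 → C = 194.03°
d = R·|Δφ| / |cos C| = 3441·1.51844 / 0.97018 = 5386 nmi

5386 nmi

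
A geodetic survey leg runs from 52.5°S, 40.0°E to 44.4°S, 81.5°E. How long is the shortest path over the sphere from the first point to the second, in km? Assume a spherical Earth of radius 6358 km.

cos σ = sin φ₁ sin φ₂ + cos φ₁ cos φ₂ cos Δλ
      = sin(-52.50°)sin(-44.40°) + cos(-52.50°)cos(-44.40°)cos(41.50°) = 0.8808
σ = 28.257° → d = Rσ = 6358·0.49318 = 3136 km

3136 km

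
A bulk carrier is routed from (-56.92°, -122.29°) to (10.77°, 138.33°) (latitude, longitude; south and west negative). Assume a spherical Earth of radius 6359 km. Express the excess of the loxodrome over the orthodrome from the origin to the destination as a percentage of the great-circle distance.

Great circle: σ = 1.8173 rad → d_gc = Rσ = 11555.9 km
Rhumb: Δφ = +1.1814, Δλ = -1.7345, Δψ = +1.4032, q = Δφ/Δψ = 0.8419 → d_rh = R√(Δφ²+q²Δλ²) = 11944.7 km
Excess = (11944.7 − 11555.9) / 11555.9 = 388.8 / 11555.9 = 3.36% ≈ 3.4%

3.4%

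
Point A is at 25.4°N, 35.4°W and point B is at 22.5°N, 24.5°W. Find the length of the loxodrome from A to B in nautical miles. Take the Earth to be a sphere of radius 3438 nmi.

Rhumb course C = atan2(Δλ, Δψ) with Δψ = ln[tan(π/4+φ₂/2)/tan(π/4+φ₁/2)] = -0.0554, Δλ = +0.1902 → C = 106.23°
d = R·|Δφ| / |cos C| = 3438·0.05061 / 0.27956 = 622 nmi

622 nmi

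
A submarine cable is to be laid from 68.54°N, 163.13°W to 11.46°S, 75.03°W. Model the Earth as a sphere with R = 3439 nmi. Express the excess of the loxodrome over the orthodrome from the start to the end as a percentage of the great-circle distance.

Great circle: σ = 1.7447 rad → d_gc = Rσ = 6000.0 nmi
Rhumb: Δφ = -1.3963, Δλ = +1.5376, Δψ = -1.8648, q = Δφ/Δψ = 0.7488 → d_rh = R√(Δφ²+q²Δλ²) = 6223.6 nmi
Excess = (6223.6 − 6000.0) / 6000.0 = 223.6 / 6000.0 = 3.73% ≈ 3.7%

3.7%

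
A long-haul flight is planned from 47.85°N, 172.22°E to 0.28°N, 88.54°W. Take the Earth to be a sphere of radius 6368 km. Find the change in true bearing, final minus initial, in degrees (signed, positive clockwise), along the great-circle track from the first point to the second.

+55.3°

At departure: θ₁ = atan2(sin Δλ cos φ₂, cos φ₁ sin φ₂ − sin φ₁ cos φ₂ cos Δλ) = 82.94°
At arrival: θ₂ = atan2(sin Δλ cos φ₁, −cos φ₂ sin φ₁ + sin φ₂ cos φ₁ cos Δλ) = 138.24°
Δθ = θ₂ − θ₁ = +55.3°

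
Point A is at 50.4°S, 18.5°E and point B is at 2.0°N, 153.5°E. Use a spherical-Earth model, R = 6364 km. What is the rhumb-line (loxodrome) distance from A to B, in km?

14225 km

Δψ = ln[tan(π/4+φ₂/2)/tan(π/4+φ₁/2)] = +1.0565;  Δφ = +0.9146 rad,  Δλ = +2.3562 rad
q = Δφ/Δψ = 0.8656
d = R·√(Δφ² + q²Δλ²) = 6364·2.23527 = 14225 km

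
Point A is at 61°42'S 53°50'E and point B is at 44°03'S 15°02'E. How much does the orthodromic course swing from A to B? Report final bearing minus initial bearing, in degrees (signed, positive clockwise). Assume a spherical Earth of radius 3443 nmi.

+31.7°

At departure: θ₁ = atan2(sin Δλ cos φ₂, cos φ₁ sin φ₂ − sin φ₁ cos φ₂ cos Δλ) = 289.96°
At arrival: θ₂ = atan2(sin Δλ cos φ₁, −cos φ₂ sin φ₁ + sin φ₂ cos φ₁ cos Δλ) = 321.68°
Δθ = θ₂ − θ₁ = +31.7°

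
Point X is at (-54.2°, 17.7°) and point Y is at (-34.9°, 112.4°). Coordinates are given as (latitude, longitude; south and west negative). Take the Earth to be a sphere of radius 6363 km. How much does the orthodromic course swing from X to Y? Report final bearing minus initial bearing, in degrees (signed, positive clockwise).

At departure: θ₁ = atan2(sin Δλ cos φ₂, cos φ₁ sin φ₂ − sin φ₁ cos φ₂ cos Δλ) = 115.46°
At arrival: θ₂ = atan2(sin Δλ cos φ₁, −cos φ₂ sin φ₁ + sin φ₂ cos φ₁ cos Δλ) = 40.09°
Δθ = θ₂ − θ₁ = -75.4°

-75.4°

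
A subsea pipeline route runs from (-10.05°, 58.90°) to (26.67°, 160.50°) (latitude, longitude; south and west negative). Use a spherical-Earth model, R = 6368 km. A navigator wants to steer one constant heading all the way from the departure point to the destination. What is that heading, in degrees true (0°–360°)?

69.6°

Meridional parts: M(φ₁)=-0.1763, M(φ₂)=+0.4833 → ΔM = +0.6596;  Δλ = +1.7733 rad
tan C = Δλ / ΔM = +2.6885 → C = 69.60°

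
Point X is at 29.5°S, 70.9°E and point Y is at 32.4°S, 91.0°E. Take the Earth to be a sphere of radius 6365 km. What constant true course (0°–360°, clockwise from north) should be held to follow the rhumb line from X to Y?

99.6°

Meridional parts: M(φ₁)=-0.5393, M(φ₂)=-0.5983 → ΔM = -0.0590;  Δλ = +0.3508 rad
tan C = Δλ / ΔM = -5.9431 → C = 99.55°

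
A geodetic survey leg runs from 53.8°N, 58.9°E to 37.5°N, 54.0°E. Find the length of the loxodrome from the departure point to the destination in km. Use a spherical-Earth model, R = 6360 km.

Δψ = ln[tan(π/4+φ₂/2)/tan(π/4+φ₁/2)] = -0.4113;  Δφ = -0.2845 rad,  Δλ = -0.0855 rad
q = Δφ/Δψ = 0.6917
d = R·√(Δφ² + q²Δλ²) = 6360·0.29057 = 1848 km

1848 km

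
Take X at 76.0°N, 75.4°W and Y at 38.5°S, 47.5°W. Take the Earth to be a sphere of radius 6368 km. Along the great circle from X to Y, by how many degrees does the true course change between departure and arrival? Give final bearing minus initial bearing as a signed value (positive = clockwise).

+16.8°

At departure: θ₁ = atan2(sin Δλ cos φ₂, cos φ₁ sin φ₂ − sin φ₁ cos φ₂ cos Δλ) = 155.98°
At arrival: θ₂ = atan2(sin Δλ cos φ₁, −cos φ₂ sin φ₁ + sin φ₂ cos φ₁ cos Δλ) = 172.77°
Δθ = θ₂ − θ₁ = +16.8°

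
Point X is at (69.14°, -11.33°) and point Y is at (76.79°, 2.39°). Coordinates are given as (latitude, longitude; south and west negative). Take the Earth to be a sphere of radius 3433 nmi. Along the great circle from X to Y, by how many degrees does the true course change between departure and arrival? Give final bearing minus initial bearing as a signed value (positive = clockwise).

+13.2°

Initial bearing θ₁ = atan2(sin Δλ cos φ₂, cos φ₁ sin φ₂ − sin φ₁ cos φ₂ cos Δλ) = 21.27°
Final bearing θ₂ = (initial bearing from the destination back to the start) + 180° = 34.42°
Δθ = θ₂ − θ₁ = +13.2°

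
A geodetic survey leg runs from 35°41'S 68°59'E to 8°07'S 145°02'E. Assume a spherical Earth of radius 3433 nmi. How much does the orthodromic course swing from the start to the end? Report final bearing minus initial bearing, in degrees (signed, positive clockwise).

-33.4°

At departure: θ₁ = atan2(sin Δλ cos φ₂, cos φ₁ sin φ₂ − sin φ₁ cos φ₂ cos Δλ) = 88.54°
At arrival: θ₂ = atan2(sin Δλ cos φ₁, −cos φ₂ sin φ₁ + sin φ₂ cos φ₁ cos Δλ) = 55.11°
Δθ = θ₂ − θ₁ = -33.4°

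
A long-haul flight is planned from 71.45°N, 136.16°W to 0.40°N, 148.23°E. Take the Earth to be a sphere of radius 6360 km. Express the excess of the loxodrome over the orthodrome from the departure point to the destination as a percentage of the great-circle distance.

3.4%

Great circle: σ = 1.4850 rad → d_gc = Rσ = 9444.7 km
Rhumb: Δφ = -1.2401, Δλ = -1.3196, Δψ = -1.8051, q = Δφ/Δψ = 0.6870 → d_rh = R√(Δφ²+q²Δλ²) = 9769.5 km
Excess = (9769.5 − 9444.7) / 9444.7 = 324.8 / 9444.7 = 3.44% ≈ 3.4%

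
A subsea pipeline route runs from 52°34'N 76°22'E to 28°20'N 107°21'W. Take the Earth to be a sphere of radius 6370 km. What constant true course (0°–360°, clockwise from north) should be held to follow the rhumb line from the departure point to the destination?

100.4°

Meridional parts: M(φ₁)=+1.0823, M(φ₂)=+0.5160 → ΔM = -0.5663;  Δλ = +3.0767 rad
tan C = Δλ / ΔM = -5.4327 → C = 100.43°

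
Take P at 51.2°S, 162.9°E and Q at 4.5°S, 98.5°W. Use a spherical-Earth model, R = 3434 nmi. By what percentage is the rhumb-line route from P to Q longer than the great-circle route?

Great circle: σ = 1.6031 rad → d_gc = Rσ = 5504.9 nmi
Rhumb: Δφ = +0.8151, Δλ = +1.7209, Δψ = +0.9651, q = Δφ/Δψ = 0.8446 → d_rh = R√(Δφ²+q²Δλ²) = 5722.3 nmi
Excess = (5722.3 − 5504.9) / 5504.9 = 217.4 / 5504.9 = 3.949% ≈ 3.9%

3.9%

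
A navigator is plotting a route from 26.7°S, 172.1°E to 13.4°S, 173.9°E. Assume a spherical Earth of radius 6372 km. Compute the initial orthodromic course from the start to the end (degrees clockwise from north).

7.6°

θ = atan2( sin Δλ·cos φ₂ ,  cos φ₁ sin φ₂ − sin φ₁ cos φ₂ cos Δλ )
  = atan2(+0.0306, +0.2298) = 7.57°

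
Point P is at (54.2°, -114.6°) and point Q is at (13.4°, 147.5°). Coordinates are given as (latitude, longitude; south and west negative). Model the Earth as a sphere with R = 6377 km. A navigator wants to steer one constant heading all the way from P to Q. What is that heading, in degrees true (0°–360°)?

242.4°

Δψ = ln[tan(π/4+φ₂/2)/tan(π/4+φ₁/2)] = -0.8941
Δλ = -1.7087 rad (taken the short way round)
course = atan2(Δλ, Δψ) = 242.38°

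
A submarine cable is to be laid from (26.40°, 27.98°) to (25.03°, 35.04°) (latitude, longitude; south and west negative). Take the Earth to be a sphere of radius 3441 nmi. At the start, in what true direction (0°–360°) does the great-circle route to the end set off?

100.6°

N = sin Δλ·cos φ₂ = +0.1114;  D = cos φ₁ sin φ₂ − sin φ₁ cos φ₂ cos Δλ = -0.0209
initial course = atan2(N, D) = 100.61°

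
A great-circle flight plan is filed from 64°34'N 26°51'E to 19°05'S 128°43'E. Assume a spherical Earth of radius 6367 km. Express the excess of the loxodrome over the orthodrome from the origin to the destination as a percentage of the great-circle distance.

Great circle: σ = 1.9592 rad → d_gc = Rσ = 12474.3 km
Rhumb: Δφ = -1.4600, Δλ = +1.7779, Δψ = -1.8281, q = Δφ/Δψ = 0.7986 → d_rh = R√(Δφ²+q²Δλ²) = 12966.8 km
Excess = (12966.8 − 12474.3) / 12474.3 = 492.5 / 12474.3 = 3.948% ≈ 3.9%

3.9%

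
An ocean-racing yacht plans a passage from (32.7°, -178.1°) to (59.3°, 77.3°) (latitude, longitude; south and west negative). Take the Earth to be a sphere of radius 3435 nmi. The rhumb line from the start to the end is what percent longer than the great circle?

Great circle: σ = 1.2066 rad → d_gc = Rσ = 4144.6 nmi
Rhumb: Δφ = +0.4643, Δλ = -1.8256, Δψ = +0.6883, q = Δφ/Δψ = 0.6745 → d_rh = R√(Δφ²+q²Δλ²) = 4520.5 nmi
Excess = (4520.5 − 4144.6) / 4144.6 = 375.9 / 4144.6 = 9.07% ≈ 9.1%

9.1%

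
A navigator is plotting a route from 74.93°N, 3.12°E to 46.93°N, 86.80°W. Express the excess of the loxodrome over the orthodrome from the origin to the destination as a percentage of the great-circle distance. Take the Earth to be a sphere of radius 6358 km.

Great circle: σ = 0.7875 rad → d_gc = Rσ = 5006.7 km
Rhumb: Δφ = -0.4887, Δλ = -1.5694, Δψ = -1.0930, q = Δφ/Δψ = 0.4471 → d_rh = R√(Δφ²+q²Δλ²) = 5436.6 km
Excess = (5436.6 − 5006.7) / 5006.7 = 429.9 / 5006.7 = 8.59% ≈ 8.6%

8.6%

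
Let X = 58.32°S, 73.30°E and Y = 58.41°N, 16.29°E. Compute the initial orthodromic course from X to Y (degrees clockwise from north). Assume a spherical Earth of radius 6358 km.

327.5°

N = sin Δλ·cos φ₂ = -0.4394;  D = cos φ₁ sin φ₂ − sin φ₁ cos φ₂ cos Δλ = +0.6901
initial course = atan2(N, D) = 327.51°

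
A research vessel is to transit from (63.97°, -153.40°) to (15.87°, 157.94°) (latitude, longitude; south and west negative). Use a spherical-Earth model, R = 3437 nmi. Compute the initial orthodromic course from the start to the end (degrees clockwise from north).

N = sin Δλ·cos φ₂ = -0.7222;  D = cos φ₁ sin φ₂ − sin φ₁ cos φ₂ cos Δλ = -0.4509
initial course = atan2(N, D) = 238.02°

238.0°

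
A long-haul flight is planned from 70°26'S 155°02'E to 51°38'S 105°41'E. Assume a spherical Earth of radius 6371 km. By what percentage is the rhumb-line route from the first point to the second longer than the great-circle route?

Great circle: σ = 0.5070 rad → d_gc = Rσ = 3230.3 km
Rhumb: Δφ = +0.3281, Δλ = -0.8613, Δψ = +0.7020, q = Δφ/Δψ = 0.4674 → d_rh = R√(Δφ²+q²Δλ²) = 3309.0 km
Excess = (3309.0 − 3230.3) / 3230.3 = 78.7 / 3230.3 = 2.44% ≈ 2.4%

2.4%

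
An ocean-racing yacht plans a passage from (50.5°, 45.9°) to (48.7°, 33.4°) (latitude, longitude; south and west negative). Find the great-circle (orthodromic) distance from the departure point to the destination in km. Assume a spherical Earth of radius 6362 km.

Haversine: a = sin²(Δφ/2)+cos φ₁ cos φ₂ sin²(Δλ/2) = 0.00522;  σ = 2·atan2(√a,√(1−a))
σ = 8.288° → d = Rσ = 6362·0.14466 = 920 km

920 km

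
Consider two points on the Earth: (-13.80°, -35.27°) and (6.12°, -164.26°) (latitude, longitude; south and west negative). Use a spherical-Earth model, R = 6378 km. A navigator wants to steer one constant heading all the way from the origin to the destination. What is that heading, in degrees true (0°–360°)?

278.8°

Meridional parts: M(φ₁)=-0.2432, M(φ₂)=+0.1070 → ΔM = +0.3502;  Δλ = -2.2513 rad
tan C = Δλ / ΔM = -6.4279 → C = 278.84°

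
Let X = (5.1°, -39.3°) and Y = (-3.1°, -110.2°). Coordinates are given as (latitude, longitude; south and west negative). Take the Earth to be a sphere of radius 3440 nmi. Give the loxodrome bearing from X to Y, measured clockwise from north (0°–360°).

Meridional parts: M(φ₁)=+0.0891, M(φ₂)=-0.0541 → ΔM = -0.1433;  Δλ = -1.2374 rad
tan C = Δλ / ΔM = +8.6376 → C = 263.40°

263.4°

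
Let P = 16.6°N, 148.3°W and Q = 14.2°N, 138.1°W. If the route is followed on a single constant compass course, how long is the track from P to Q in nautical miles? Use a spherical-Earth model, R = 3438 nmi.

607 nmi

Rhumb course C = atan2(Δλ, Δψ) with Δψ = ln[tan(π/4+φ₂/2)/tan(π/4+φ₁/2)] = -0.0435, Δλ = +0.1780 → C = 103.72°
d = R·|Δφ| / |cos C| = 3438·0.04189 / 0.23712 = 607 nmi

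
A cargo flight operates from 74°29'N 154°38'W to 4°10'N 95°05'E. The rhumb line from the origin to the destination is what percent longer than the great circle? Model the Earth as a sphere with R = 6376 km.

Great circle: σ = 1.5933 rad → d_gc = Rσ = 10158.8 km
Rhumb: Δφ = -1.2273, Δλ = -1.9248, Δψ = -1.9205, q = Δφ/Δψ = 0.6390 → d_rh = R√(Δφ²+q²Δλ²) = 11078.5 km
Excess = (11078.5 − 10158.8) / 10158.8 = 919.7 / 10158.8 = 9.053% ≈ 9.1%

9.1%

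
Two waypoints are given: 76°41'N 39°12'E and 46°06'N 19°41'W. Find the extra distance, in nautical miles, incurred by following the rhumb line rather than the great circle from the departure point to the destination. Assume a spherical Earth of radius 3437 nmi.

80 nmi

Great circle: cos σ = sin φ₁ sin φ₂ + cos φ₁ cos φ₂ cos Δλ,  σ = 0.6702 rad → d_gc = 2303.4 nmi
Rhumb line: Δψ = -1.2391, q = Δφ/Δψ = 0.4308, d_rh = R√(Δφ²+q²Δλ²) = 2383.5 nmi
Excess = 2383.5 − 2303.4 = 80.1 ≈ 80 nmi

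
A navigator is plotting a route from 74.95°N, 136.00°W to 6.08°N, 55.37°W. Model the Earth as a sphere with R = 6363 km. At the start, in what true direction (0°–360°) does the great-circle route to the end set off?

N = sin Δλ·cos φ₂ = +0.9811;  D = cos φ₁ sin φ₂ − sin φ₁ cos φ₂ cos Δλ = -0.1288
initial course = atan2(N, D) = 97.48°

97.5°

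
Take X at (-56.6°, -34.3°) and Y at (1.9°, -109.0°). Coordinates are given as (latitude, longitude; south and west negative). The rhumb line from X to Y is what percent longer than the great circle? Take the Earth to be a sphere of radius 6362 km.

Great circle: σ = 1.4530 rad → d_gc = Rσ = 9244.2 km
Rhumb: Δφ = +1.0210, Δλ = -1.3038, Δψ = +1.2371, q = Δφ/Δψ = 0.8253 → d_rh = R√(Δφ²+q²Δλ²) = 9437.1 km
Excess = (9437.1 − 9244.2) / 9244.2 = 192.9 / 9244.2 = 2.09% ≈ 2.1%

2.1%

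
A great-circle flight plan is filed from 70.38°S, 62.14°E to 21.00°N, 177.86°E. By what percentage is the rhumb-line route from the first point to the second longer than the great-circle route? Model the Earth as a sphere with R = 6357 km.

Great circle: σ = 2.0642 rad → d_gc = Rσ = 13121.9 km
Rhumb: Δφ = +1.5949, Δλ = +2.0197, Δψ = +2.1300, q = Δφ/Δψ = 0.7488 → d_rh = R√(Δφ²+q²Δλ²) = 13971.9 km
Excess = (13971.9 − 13121.9) / 13121.9 = 850.0 / 13121.9 = 6.48% ≈ 6.5%

6.5%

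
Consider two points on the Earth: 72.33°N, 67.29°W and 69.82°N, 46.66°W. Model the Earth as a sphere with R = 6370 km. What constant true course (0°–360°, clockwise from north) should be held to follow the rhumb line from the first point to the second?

110.6°

Δψ = ln[tan(π/4+φ₂/2)/tan(π/4+φ₁/2)] = -0.1353
Δλ = +0.3601 rad (taken the short way round)
course = atan2(Δλ, Δψ) = 110.59°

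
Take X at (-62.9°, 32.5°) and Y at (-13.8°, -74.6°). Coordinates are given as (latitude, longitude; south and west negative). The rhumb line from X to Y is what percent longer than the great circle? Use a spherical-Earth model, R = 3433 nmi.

7.9%

Great circle: σ = 1.4884 rad → d_gc = Rσ = 5109.8 nmi
Rhumb: Δφ = +0.8570, Δλ = -1.8692, Δψ = +1.1797, q = Δφ/Δψ = 0.7264 → d_rh = R√(Δφ²+q²Δλ²) = 5512.1 nmi
Excess = (5512.1 − 5109.8) / 5109.8 = 402.3 / 5109.8 = 7.87% ≈ 7.9%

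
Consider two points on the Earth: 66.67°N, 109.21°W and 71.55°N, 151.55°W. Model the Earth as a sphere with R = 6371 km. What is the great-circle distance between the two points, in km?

Haversine: a = sin²(Δφ/2)+cos φ₁ cos φ₂ sin²(Δλ/2) = 0.01816;  σ = 2·atan2(√a,√(1−a))
σ = 15.489° → d = Rσ = 6371·0.27033 = 1722 km

1722 km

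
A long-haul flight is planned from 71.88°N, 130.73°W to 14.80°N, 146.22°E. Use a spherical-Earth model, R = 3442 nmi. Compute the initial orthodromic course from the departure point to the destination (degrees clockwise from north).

N = sin Δλ·cos φ₂ = -0.9597;  D = cos φ₁ sin φ₂ − sin φ₁ cos φ₂ cos Δλ = -0.0317
initial course = atan2(N, D) = 268.11°

268.1°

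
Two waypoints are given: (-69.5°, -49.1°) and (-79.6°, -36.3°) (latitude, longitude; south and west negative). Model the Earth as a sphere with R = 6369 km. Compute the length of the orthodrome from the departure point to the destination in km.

cos σ = sin φ₁ sin φ₂ + cos φ₁ cos φ₂ cos Δλ
      = sin(-69.50°)sin(-79.60°) + cos(-69.50°)cos(-79.60°)cos(12.80°) = 0.9829
σ = 10.601° → d = Rσ = 6369·0.18502 = 1178 km

1178 km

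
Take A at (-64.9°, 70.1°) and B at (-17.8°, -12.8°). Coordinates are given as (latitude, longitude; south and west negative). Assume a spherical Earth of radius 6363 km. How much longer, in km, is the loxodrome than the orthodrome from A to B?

Great circle: cos σ = sin φ₁ sin φ₂ + cos φ₁ cos φ₂ cos Δλ,  σ = 1.2379 rad → d_gc = 7877.0 km
Rhumb line: Δψ = +1.1865, q = Δφ/Δψ = 0.6928, d_rh = R√(Δφ²+q²Δλ²) = 8248.9 km
Excess = 8248.9 − 7877.0 = 371.9 ≈ 372 km

372 km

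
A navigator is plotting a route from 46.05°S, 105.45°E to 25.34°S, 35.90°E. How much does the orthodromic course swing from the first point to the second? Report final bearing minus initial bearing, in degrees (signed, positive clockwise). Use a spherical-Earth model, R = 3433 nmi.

+44.8°

At departure: θ₁ = atan2(sin Δλ cos φ₂, cos φ₁ sin φ₂ − sin φ₁ cos φ₂ cos Δλ) = 265.29°
At arrival: θ₂ = atan2(sin Δλ cos φ₁, −cos φ₂ sin φ₁ + sin φ₂ cos φ₁ cos Δλ) = 310.06°
Δθ = θ₂ − θ₁ = +44.8°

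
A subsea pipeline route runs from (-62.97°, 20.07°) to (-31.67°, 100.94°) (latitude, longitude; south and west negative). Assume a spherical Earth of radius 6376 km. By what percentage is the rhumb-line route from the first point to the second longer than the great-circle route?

5.2%

Great circle: σ = 1.0133 rad → d_gc = Rσ = 6460.9 km
Rhumb: Δφ = +0.5463, Δλ = +1.4114, Δψ = +0.8424, q = Δφ/Δψ = 0.6485 → d_rh = R√(Δφ²+q²Δλ²) = 6796.5 km
Excess = (6796.5 − 6460.9) / 6460.9 = 335.6 / 6460.9 = 5.19% ≈ 5.2%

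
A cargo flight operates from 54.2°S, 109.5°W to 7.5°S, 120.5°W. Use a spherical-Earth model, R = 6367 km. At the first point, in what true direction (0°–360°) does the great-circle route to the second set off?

N = sin Δλ·cos φ₂ = -0.1892;  D = cos φ₁ sin φ₂ − sin φ₁ cos φ₂ cos Δλ = +0.7130
initial course = atan2(N, D) = 345.14°

345.1°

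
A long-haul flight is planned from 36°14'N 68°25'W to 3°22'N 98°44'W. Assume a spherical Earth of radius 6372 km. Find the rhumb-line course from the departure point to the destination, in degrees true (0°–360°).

220.5°

Meridional parts: M(φ₁)=+0.6793, M(φ₂)=+0.0588 → ΔM = -0.6205;  Δλ = -0.5291 rad
tan C = Δλ / ΔM = +0.8527 → C = 220.45°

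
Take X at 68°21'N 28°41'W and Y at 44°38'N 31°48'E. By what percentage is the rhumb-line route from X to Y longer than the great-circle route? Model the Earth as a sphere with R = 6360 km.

Great circle: σ = 0.6724 rad → d_gc = Rσ = 4276.2 km
Rhumb: Δφ = -0.4139, Δλ = +1.0556, Δψ = -0.7820, q = Δφ/Δψ = 0.5293 → d_rh = R√(Δφ²+q²Δλ²) = 4422.6 km
Excess = (4422.6 − 4276.2) / 4276.2 = 146.4 / 4276.2 = 3.42% ≈ 3.4%

3.4%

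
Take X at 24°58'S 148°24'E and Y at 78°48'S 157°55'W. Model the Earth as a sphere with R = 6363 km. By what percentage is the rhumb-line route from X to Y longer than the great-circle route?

2.4%

Great circle: σ = 1.0259 rad → d_gc = Rσ = 6527.7 km
Rhumb: Δφ = -0.9396, Δλ = +0.9370, Δψ = -1.8720, q = Δφ/Δψ = 0.5019 → d_rh = R√(Δφ²+q²Δλ²) = 6685.5 km
Excess = (6685.5 − 6527.7) / 6527.7 = 157.8 / 6527.7 = 2.42% ≈ 2.4%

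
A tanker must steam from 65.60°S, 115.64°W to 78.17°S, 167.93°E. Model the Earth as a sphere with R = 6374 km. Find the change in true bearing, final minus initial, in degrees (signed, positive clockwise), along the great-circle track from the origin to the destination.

At departure: θ₁ = atan2(sin Δλ cos φ₂, cos φ₁ sin φ₂ − sin φ₁ cos φ₂ cos Δλ) = 208.93°
At arrival: θ₂ = atan2(sin Δλ cos φ₁, −cos φ₂ sin φ₁ + sin φ₂ cos φ₁ cos Δλ) = 282.88°
Δθ = θ₂ − θ₁ = +73.9°

+73.9°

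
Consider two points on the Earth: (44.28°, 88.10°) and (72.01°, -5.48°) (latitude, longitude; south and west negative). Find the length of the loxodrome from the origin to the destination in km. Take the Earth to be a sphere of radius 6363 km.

5987 km

Δψ = ln[tan(π/4+φ₂/2)/tan(π/4+φ₁/2)] = +0.9796;  Δφ = +0.4840 rad,  Δλ = -1.6333 rad
q = Δφ/Δψ = 0.4941
d = R·√(Δφ² + q²Δλ²) = 6363·0.94096 = 5987 km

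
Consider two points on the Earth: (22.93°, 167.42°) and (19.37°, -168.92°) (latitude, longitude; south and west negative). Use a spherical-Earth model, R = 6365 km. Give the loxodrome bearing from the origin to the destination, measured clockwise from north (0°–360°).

Meridional parts: M(φ₁)=+0.4113, M(φ₂)=+0.3447 → ΔM = -0.0666;  Δλ = +0.4129 rad
tan C = Δλ / ΔM = -6.1971 → C = 99.17°

99.2°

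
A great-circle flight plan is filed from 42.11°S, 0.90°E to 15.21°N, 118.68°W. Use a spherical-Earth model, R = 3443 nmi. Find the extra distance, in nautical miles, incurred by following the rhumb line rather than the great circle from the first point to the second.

164 nmi

Great circle: cos σ = sin φ₁ sin φ₂ + cos φ₁ cos φ₂ cos Δλ,  σ = 2.1286 rad → d_gc = 7328.7 nmi
Rhumb line: Δψ = +1.0804, q = Δφ/Δψ = 0.9260, d_rh = R√(Δφ²+q²Δλ²) = 7492.6 nmi
Excess = 7492.6 − 7328.7 = 163.9 ≈ 164 nmi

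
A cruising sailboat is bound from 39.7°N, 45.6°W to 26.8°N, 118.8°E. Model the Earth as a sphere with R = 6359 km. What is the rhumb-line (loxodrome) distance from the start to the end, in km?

Rhumb course C = atan2(Δλ, Δψ) with Δψ = ln[tan(π/4+φ₂/2)/tan(π/4+φ₁/2)] = -0.2703, Δλ = +2.8693 → C = 95.38°
d = R·|Δφ| / |cos C| = 6359·0.22515 / 0.09378 = 15266 km

15266 km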